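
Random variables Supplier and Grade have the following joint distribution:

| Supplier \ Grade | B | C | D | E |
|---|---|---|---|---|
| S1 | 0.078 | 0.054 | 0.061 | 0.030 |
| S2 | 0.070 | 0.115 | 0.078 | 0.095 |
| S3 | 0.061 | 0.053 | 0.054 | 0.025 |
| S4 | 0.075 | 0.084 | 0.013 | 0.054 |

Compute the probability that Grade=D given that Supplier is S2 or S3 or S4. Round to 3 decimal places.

0.187

P(Supplier=S2) = 0.070 + 0.115 + 0.078 + 0.095 = 0.358.
P(Supplier=S3) = 0.061 + 0.053 + 0.054 + 0.025 = 0.193.
P(Supplier=S4) = 0.075 + 0.084 + 0.013 + 0.054 = 0.226.
P(Supplier ∈ {S2, S3, S4}) = 0.358 + 0.193 + 0.226 = 0.777; P(Grade=D, Supplier ∈ {S2, S3, S4}) = 0.078 + 0.054 + 0.013 = 0.145.
P(Grade=D | Supplier ∈ {S2, S3, S4}) = 0.145/0.777 = 0.187.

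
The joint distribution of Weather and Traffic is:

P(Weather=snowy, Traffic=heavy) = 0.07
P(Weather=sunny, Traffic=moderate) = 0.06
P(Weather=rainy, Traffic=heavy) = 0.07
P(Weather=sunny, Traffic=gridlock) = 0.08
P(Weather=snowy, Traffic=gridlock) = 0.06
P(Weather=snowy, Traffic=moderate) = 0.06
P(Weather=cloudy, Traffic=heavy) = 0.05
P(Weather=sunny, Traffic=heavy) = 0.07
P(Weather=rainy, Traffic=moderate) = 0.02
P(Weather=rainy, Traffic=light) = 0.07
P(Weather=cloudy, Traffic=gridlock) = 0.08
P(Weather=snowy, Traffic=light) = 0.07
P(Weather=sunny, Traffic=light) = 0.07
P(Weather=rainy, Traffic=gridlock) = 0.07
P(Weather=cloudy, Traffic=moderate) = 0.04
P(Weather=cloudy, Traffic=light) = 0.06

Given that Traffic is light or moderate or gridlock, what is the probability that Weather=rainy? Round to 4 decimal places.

P(Traffic=light) = 0.07 + 0.06 + 0.07 + 0.07 = 0.27.
P(Traffic=moderate) = 0.06 + 0.04 + 0.02 + 0.06 = 0.18.
P(Traffic=gridlock) = 0.08 + 0.08 + 0.07 + 0.06 = 0.29.
P(Traffic ∈ {light, moderate, gridlock}) = 0.27 + 0.18 + 0.29 = 0.74; P(Weather=rainy, Traffic ∈ {light, moderate, gridlock}) = 0.07 + 0.02 + 0.07 = 0.16.
P(Weather=rainy | Traffic ∈ {light, moderate, gridlock}) = 0.16/0.74 = 0.2162.

0.2162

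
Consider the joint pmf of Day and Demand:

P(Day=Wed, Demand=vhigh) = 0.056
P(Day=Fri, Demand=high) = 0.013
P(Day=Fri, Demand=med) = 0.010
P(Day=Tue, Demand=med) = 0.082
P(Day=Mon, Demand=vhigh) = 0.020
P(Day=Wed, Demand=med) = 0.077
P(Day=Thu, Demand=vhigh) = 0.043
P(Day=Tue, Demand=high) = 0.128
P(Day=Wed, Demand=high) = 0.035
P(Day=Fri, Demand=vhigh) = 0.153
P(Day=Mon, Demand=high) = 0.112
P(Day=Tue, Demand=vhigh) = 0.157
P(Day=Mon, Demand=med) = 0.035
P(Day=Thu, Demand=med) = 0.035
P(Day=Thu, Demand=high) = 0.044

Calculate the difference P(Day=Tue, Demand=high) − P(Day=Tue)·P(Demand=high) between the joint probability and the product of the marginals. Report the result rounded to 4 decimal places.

0.0062

P(Day=Tue) = 0.082 + 0.128 + 0.157 = 0.367.
P(Demand=high) = 0.112 + 0.128 + 0.035 + 0.044 + 0.013 = 0.332.
P(Day=Tue, Demand=high) − P(Day=Tue)P(Demand=high) = 0.128 − 0.367×0.332 = 0.0062.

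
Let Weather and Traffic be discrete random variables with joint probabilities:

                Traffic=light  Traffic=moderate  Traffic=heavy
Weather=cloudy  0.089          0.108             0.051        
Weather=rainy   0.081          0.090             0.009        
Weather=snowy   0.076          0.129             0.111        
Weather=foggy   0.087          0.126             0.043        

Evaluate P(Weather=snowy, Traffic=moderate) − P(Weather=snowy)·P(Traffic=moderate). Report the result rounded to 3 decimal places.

P(Weather=snowy) = 0.076 + 0.129 + 0.111 = 0.316.
P(Traffic=moderate) = 0.108 + 0.090 + 0.129 + 0.126 = 0.453.
P(Weather=snowy, Traffic=moderate) − P(Weather=snowy)P(Traffic=moderate) = 0.129 − 0.316×0.453 = -0.014.

-0.014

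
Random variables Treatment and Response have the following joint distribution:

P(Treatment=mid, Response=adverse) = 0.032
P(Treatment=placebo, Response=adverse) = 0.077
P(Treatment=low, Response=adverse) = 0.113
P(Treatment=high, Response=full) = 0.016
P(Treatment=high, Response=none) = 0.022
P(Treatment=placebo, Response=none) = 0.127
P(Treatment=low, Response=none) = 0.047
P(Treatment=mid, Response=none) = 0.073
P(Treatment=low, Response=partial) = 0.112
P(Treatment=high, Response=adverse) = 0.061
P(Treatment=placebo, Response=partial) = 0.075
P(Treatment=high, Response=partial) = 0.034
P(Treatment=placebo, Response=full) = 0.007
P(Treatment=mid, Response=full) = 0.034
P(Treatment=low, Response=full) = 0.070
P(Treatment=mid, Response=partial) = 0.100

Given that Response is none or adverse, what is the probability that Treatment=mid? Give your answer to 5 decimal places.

0.19022

P(Response=none) = 0.127 + 0.047 + 0.073 + 0.022 = 0.269.
P(Response=adverse) = 0.077 + 0.113 + 0.032 + 0.061 = 0.283.
P(Response ∈ {none, adverse}) = 0.269 + 0.283 = 0.552; P(Treatment=mid, Response ∈ {none, adverse}) = 0.073 + 0.032 = 0.105.
P(Treatment=mid | Response ∈ {none, adverse}) = 0.105/0.552 = 0.19022.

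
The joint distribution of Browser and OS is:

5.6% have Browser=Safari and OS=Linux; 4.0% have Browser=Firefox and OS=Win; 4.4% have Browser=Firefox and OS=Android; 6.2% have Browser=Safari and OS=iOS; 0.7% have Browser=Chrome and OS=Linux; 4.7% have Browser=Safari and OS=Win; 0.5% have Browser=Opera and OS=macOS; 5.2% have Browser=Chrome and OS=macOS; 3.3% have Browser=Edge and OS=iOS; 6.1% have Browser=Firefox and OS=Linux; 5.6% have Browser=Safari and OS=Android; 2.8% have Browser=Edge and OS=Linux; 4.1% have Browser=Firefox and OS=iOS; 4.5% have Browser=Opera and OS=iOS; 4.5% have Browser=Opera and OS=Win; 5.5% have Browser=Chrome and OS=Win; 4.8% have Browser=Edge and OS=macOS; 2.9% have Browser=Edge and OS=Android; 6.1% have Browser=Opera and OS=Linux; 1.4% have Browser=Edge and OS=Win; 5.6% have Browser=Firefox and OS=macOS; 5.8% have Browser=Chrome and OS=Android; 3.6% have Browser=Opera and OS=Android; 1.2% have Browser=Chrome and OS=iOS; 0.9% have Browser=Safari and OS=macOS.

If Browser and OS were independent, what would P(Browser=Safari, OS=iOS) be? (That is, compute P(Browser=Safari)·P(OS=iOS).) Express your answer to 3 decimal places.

0.044

P(Browser=Safari) = 0.047 + 0.009 + 0.056 + 0.062 + 0.056 = 0.230.
P(OS=iOS) = 0.012 + 0.041 + 0.062 + 0.033 + 0.045 = 0.193.
Product: 0.230 × 0.193 = 0.044.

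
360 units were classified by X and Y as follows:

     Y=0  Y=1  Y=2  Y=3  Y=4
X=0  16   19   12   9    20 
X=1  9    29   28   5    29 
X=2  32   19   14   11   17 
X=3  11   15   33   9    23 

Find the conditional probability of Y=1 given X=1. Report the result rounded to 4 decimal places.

Total with X=1: 9 + 29 + 28 + 5 + 29 = 100.
P(Y=1 | X=1) = 29/100 = 0.2900.

0.2900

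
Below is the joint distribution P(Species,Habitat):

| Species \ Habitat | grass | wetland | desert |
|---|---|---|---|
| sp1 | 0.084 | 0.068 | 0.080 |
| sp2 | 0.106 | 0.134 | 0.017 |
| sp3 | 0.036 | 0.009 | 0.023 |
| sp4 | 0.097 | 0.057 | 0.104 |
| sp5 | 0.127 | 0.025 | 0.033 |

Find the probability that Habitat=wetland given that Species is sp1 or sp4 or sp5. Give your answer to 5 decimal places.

P(Species=sp1) = 0.084 + 0.068 + 0.080 = 0.232.
P(Species=sp4) = 0.097 + 0.057 + 0.104 = 0.258.
P(Species=sp5) = 0.127 + 0.025 + 0.033 = 0.185.
P(Species ∈ {sp1, sp4, sp5}) = 0.232 + 0.258 + 0.185 = 0.675; P(Habitat=wetland, Species ∈ {sp1, sp4, sp5}) = 0.068 + 0.057 + 0.025 = 0.150.
P(Habitat=wetland | Species ∈ {sp1, sp4, sp5}) = 0.150/0.675 = 0.22222.

0.22222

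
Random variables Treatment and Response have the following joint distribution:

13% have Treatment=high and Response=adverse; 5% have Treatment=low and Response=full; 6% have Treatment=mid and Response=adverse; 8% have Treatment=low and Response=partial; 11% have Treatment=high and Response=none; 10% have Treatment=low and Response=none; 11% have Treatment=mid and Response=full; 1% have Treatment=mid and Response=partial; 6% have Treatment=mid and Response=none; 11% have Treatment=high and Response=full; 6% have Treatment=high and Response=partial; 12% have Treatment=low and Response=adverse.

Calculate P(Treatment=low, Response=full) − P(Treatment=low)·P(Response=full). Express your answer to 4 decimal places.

-0.0445

P(Treatment=low) = 0.10 + 0.08 + 0.05 + 0.12 = 0.35.
P(Response=full) = 0.05 + 0.11 + 0.11 = 0.27.
P(Treatment=low, Response=full) − P(Treatment=low)P(Response=full) = 0.05 − 0.35×0.27 = -0.0445.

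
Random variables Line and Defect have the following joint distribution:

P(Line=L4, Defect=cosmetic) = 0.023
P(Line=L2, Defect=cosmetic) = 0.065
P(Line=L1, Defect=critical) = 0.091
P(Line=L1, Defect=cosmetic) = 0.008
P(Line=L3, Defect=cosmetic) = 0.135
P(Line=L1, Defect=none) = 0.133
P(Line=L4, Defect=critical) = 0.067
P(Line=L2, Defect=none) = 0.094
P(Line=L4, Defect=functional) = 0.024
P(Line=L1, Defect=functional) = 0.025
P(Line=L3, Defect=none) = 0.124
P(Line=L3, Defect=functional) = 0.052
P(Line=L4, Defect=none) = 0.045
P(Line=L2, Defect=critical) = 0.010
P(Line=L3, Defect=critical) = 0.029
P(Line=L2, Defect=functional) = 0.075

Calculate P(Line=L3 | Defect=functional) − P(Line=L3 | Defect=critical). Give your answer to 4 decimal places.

0.1482

P(Defect=functional) = 0.025 + 0.075 + 0.052 + 0.024 = 0.176; P(Line=L3 | Defect=functional) = 0.052/0.176 = 0.29545.
P(Defect=critical) = 0.091 + 0.010 + 0.029 + 0.067 = 0.197; P(Line=L3 | Defect=critical) = 0.029/0.197 = 0.14721.
Difference = 0.1482.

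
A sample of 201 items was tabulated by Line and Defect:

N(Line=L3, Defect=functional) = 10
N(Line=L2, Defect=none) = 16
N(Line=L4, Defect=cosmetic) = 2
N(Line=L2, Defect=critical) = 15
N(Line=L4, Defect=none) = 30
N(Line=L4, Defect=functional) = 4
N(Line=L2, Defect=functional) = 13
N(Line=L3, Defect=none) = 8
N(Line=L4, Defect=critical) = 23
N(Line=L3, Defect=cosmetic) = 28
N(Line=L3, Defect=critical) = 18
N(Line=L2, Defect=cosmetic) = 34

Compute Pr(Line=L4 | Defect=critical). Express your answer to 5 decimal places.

Total with Defect=critical: 15 + 18 + 23 = 56.
P(Line=L4 | Defect=critical) = 23/56 = 0.41071.

0.41071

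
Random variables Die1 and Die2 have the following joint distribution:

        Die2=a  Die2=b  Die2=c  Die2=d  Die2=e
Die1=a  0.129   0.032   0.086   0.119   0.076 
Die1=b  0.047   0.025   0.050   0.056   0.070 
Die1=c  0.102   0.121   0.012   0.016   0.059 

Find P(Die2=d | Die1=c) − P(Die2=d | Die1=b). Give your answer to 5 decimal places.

-0.17419

P(Die1=c) = 0.102 + 0.121 + 0.012 + 0.016 + 0.059 = 0.310; P(Die2=d | Die1=c) = 0.016/0.310 = 0.051613.
P(Die1=b) = 0.047 + 0.025 + 0.050 + 0.056 + 0.070 = 0.248; P(Die2=d | Die1=b) = 0.056/0.248 = 0.225806.
Difference = -0.17419.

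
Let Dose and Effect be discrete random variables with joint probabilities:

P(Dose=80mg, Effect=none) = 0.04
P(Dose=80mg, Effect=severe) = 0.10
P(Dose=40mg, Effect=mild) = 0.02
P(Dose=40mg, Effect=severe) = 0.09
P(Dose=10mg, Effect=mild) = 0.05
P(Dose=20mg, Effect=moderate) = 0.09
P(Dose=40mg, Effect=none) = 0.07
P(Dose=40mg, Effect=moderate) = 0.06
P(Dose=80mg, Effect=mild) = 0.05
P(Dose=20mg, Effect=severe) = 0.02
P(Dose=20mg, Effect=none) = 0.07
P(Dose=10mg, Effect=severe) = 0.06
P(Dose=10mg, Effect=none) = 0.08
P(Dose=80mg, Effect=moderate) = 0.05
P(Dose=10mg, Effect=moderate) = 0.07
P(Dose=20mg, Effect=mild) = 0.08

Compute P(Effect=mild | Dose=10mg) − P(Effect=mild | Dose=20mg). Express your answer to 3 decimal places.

P(Dose=10mg) = 0.08 + 0.05 + 0.07 + 0.06 = 0.26; P(Effect=mild | Dose=10mg) = 0.05/0.26 = 0.1923.
P(Dose=20mg) = 0.07 + 0.08 + 0.09 + 0.02 = 0.26; P(Effect=mild | Dose=20mg) = 0.08/0.26 = 0.3077.
Difference = -0.115.

-0.115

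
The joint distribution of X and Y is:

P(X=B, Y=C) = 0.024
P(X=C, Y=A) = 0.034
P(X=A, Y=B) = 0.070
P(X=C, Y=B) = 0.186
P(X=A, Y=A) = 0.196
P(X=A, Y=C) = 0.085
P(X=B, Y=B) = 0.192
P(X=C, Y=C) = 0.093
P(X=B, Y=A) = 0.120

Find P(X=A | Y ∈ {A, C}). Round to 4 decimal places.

0.5091

P(Y=A) = 0.196 + 0.120 + 0.034 = 0.350.
P(Y=C) = 0.085 + 0.024 + 0.093 = 0.202.
P(Y ∈ {A, C}) = 0.350 + 0.202 = 0.552; P(X=A, Y ∈ {A, C}) = 0.196 + 0.085 = 0.281.
P(X=A | Y ∈ {A, C}) = 0.281/0.552 = 0.5091.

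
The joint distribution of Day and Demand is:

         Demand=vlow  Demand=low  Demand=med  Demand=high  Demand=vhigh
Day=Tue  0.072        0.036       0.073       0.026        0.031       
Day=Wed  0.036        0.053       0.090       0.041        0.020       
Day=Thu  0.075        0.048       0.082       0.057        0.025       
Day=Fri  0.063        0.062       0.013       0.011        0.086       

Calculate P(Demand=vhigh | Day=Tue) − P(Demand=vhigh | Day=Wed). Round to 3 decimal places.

0.047

P(Day=Tue) = 0.072 + 0.036 + 0.073 + 0.026 + 0.031 = 0.238; P(Demand=vhigh | Day=Tue) = 0.031/0.238 = 0.1303.
P(Day=Wed) = 0.036 + 0.053 + 0.090 + 0.041 + 0.020 = 0.240; P(Demand=vhigh | Day=Wed) = 0.020/0.240 = 0.0833.
Difference = 0.047.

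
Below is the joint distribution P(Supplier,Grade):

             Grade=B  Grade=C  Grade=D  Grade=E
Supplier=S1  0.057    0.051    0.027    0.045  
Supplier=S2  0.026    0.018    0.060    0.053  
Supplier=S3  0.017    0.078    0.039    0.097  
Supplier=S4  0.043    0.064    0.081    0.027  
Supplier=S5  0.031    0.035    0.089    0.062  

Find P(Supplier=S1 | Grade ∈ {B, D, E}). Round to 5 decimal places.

0.17109

P(Grade=B) = 0.057 + 0.026 + 0.017 + 0.043 + 0.031 = 0.174.
P(Grade=D) = 0.027 + 0.060 + 0.039 + 0.081 + 0.089 = 0.296.
P(Grade=E) = 0.045 + 0.053 + 0.097 + 0.027 + 0.062 = 0.284.
P(Grade ∈ {B, D, E}) = 0.174 + 0.296 + 0.284 = 0.754; P(Supplier=S1, Grade ∈ {B, D, E}) = 0.057 + 0.027 + 0.045 = 0.129.
P(Supplier=S1 | Grade ∈ {B, D, E}) = 0.129/0.754 = 0.17109.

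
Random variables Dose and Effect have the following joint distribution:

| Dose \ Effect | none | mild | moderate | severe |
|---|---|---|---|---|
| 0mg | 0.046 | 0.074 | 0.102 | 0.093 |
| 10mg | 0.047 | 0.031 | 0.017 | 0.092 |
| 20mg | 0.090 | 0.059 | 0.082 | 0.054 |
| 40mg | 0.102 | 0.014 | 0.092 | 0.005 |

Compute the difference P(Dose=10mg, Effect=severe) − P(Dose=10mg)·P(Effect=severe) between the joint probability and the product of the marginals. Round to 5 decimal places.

P(Dose=10mg) = 0.047 + 0.031 + 0.017 + 0.092 = 0.187.
P(Effect=severe) = 0.093 + 0.092 + 0.054 + 0.005 = 0.244.
P(Dose=10mg, Effect=severe) − P(Dose=10mg)P(Effect=severe) = 0.092 − 0.187×0.244 = 0.04637.

0.04637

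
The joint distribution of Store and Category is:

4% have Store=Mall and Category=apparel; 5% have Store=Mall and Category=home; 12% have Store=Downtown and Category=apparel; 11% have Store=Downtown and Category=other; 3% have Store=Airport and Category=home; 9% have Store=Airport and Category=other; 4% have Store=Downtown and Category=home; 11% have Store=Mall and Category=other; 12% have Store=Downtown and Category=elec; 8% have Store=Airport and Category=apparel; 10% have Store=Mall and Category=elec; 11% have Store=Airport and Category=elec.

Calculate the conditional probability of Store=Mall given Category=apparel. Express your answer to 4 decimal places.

P(Category=apparel) = 0.12 + 0.04 + 0.08 = 0.24.
P(Store=Mall | Category=apparel) = 0.04/0.24 = 0.1667.

0.1667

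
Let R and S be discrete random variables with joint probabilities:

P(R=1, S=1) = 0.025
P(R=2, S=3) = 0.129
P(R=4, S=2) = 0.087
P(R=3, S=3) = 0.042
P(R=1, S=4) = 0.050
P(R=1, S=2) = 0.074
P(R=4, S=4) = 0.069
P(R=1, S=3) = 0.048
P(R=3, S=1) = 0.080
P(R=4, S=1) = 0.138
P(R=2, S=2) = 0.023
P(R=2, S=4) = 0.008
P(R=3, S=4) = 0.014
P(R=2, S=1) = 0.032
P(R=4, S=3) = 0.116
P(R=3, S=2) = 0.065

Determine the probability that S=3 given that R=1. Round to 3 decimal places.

0.244

P(R=1) = 0.025 + 0.074 + 0.048 + 0.050 = 0.197.
P(S=3 | R=1) = 0.048/0.197 = 0.244.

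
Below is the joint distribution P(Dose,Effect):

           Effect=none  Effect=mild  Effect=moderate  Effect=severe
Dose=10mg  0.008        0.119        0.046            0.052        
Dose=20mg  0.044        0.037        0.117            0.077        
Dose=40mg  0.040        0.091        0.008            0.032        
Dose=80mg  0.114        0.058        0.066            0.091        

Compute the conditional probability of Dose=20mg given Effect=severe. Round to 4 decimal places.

P(Effect=severe) = 0.052 + 0.077 + 0.032 + 0.091 = 0.252.
P(Dose=20mg | Effect=severe) = 0.077/0.252 = 0.3056.

0.3056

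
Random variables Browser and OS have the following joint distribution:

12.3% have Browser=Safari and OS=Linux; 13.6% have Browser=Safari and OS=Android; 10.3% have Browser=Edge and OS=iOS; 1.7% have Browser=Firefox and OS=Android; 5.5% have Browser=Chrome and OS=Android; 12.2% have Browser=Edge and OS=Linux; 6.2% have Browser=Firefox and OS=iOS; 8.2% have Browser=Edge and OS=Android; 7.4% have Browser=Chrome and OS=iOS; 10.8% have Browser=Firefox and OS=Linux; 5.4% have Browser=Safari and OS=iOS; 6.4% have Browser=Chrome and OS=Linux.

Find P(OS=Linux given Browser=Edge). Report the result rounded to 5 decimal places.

0.39739

P(Browser=Edge) = 0.122 + 0.103 + 0.082 = 0.307.
P(OS=Linux | Browser=Edge) = 0.122/0.307 = 0.39739.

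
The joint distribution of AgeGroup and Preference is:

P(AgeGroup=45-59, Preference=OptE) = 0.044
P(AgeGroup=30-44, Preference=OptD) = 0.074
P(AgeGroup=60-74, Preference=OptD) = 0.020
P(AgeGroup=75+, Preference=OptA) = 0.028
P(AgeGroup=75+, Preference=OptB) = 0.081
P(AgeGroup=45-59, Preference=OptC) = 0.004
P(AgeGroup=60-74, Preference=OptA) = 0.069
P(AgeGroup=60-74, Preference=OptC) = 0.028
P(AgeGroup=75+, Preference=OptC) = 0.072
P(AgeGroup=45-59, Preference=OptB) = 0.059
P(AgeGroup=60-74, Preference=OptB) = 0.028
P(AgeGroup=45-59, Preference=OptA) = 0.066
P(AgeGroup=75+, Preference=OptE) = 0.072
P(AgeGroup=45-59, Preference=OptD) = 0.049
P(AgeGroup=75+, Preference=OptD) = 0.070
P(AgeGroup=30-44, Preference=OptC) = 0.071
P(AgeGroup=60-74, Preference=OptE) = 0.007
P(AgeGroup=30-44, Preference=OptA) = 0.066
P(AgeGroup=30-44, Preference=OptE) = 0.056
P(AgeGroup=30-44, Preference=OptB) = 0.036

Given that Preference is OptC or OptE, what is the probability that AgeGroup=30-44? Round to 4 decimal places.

0.3588

P(Preference=OptC) = 0.071 + 0.004 + 0.028 + 0.072 = 0.175.
P(Preference=OptE) = 0.056 + 0.044 + 0.007 + 0.072 = 0.179.
P(Preference ∈ {OptC, OptE}) = 0.175 + 0.179 = 0.354; P(AgeGroup=30-44, Preference ∈ {OptC, OptE}) = 0.071 + 0.056 = 0.127.
P(AgeGroup=30-44 | Preference ∈ {OptC, OptE}) = 0.127/0.354 = 0.3588.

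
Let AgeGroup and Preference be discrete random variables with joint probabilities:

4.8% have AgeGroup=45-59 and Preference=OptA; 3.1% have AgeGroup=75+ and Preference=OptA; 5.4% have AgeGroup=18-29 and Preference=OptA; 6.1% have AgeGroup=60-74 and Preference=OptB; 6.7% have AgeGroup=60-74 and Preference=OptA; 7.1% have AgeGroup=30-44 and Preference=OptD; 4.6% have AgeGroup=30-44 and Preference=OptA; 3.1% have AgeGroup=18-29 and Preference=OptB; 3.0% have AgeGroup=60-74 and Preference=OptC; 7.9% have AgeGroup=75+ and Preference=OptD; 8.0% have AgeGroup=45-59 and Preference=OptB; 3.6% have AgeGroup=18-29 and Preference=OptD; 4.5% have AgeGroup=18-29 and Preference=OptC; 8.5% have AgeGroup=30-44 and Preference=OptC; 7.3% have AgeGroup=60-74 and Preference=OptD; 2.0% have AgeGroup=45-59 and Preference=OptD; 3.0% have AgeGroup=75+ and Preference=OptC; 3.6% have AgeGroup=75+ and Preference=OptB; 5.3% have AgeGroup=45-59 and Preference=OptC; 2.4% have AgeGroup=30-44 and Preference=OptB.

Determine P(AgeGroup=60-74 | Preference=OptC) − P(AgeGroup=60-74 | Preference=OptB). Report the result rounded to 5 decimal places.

-0.13947

P(Preference=OptC) = 0.045 + 0.085 + 0.053 + 0.030 + 0.030 = 0.243; P(AgeGroup=60-74 | Preference=OptC) = 0.030/0.243 = 0.123457.
P(Preference=OptB) = 0.031 + 0.024 + 0.080 + 0.061 + 0.036 = 0.232; P(AgeGroup=60-74 | Preference=OptB) = 0.061/0.232 = 0.262931.
Difference = -0.13947.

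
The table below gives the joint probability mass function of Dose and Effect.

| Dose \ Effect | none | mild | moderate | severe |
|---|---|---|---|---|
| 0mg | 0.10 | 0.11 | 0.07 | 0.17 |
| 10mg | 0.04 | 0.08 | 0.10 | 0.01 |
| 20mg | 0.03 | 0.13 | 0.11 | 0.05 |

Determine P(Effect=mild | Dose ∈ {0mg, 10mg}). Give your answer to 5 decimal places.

P(Dose=0mg) = 0.10 + 0.11 + 0.07 + 0.17 = 0.45.
P(Dose=10mg) = 0.04 + 0.08 + 0.10 + 0.01 = 0.23.
P(Dose ∈ {0mg, 10mg}) = 0.45 + 0.23 = 0.68; P(Effect=mild, Dose ∈ {0mg, 10mg}) = 0.11 + 0.08 = 0.19.
P(Effect=mild | Dose ∈ {0mg, 10mg}) = 0.19/0.68 = 0.27941.

0.27941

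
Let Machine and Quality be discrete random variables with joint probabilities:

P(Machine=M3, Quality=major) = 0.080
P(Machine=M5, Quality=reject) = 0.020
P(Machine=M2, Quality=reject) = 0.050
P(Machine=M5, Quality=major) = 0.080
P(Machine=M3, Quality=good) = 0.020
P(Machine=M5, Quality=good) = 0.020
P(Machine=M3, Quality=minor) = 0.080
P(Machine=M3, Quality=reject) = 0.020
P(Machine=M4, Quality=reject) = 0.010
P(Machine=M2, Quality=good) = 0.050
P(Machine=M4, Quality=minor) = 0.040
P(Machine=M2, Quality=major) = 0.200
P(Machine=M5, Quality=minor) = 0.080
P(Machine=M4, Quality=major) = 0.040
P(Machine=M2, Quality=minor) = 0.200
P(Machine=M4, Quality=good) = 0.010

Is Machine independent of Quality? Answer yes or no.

Every cell satisfies P(Machine,Quality) = P(Machine)·P(Quality). For instance P(Machine=M2) = 0.500, P(Quality=reject) = 0.100, and 0.500×0.100 = 0.050 matches the joint entry. So Machine and Quality are independent.

yes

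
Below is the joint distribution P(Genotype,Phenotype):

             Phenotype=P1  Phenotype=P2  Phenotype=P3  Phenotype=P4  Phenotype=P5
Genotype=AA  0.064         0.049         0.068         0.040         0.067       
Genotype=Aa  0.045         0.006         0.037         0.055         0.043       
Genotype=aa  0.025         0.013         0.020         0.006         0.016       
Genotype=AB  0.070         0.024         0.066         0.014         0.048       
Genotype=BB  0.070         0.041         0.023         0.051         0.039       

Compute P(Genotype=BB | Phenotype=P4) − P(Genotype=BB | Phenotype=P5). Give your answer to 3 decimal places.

P(Phenotype=P4) = 0.040 + 0.055 + 0.006 + 0.014 + 0.051 = 0.166; P(Genotype=BB | Phenotype=P4) = 0.051/0.166 = 0.3072.
P(Phenotype=P5) = 0.067 + 0.043 + 0.016 + 0.048 + 0.039 = 0.213; P(Genotype=BB | Phenotype=P5) = 0.039/0.213 = 0.1831.
Difference = 0.124.

0.124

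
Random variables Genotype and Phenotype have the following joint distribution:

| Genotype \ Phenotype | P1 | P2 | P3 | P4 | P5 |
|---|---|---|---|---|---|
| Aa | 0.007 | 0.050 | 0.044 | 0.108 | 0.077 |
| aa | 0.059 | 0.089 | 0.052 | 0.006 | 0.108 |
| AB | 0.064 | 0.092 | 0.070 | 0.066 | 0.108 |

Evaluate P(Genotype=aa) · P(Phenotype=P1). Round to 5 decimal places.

0.04082

P(Genotype=aa) = 0.059 + 0.089 + 0.052 + 0.006 + 0.108 = 0.314.
P(Phenotype=P1) = 0.007 + 0.059 + 0.064 = 0.130.
Product: 0.314 × 0.130 = 0.04082.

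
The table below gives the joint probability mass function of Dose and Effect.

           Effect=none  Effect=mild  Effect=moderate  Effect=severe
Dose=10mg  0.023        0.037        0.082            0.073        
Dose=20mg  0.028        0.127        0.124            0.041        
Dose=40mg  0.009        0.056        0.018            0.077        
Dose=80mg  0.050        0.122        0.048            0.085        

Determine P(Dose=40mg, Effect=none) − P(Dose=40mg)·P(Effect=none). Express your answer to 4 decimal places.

P(Dose=40mg) = 0.009 + 0.056 + 0.018 + 0.077 = 0.160.
P(Effect=none) = 0.023 + 0.028 + 0.009 + 0.050 = 0.110.
P(Dose=40mg, Effect=none) − P(Dose=40mg)P(Effect=none) = 0.009 − 0.160×0.110 = -0.0086.

-0.0086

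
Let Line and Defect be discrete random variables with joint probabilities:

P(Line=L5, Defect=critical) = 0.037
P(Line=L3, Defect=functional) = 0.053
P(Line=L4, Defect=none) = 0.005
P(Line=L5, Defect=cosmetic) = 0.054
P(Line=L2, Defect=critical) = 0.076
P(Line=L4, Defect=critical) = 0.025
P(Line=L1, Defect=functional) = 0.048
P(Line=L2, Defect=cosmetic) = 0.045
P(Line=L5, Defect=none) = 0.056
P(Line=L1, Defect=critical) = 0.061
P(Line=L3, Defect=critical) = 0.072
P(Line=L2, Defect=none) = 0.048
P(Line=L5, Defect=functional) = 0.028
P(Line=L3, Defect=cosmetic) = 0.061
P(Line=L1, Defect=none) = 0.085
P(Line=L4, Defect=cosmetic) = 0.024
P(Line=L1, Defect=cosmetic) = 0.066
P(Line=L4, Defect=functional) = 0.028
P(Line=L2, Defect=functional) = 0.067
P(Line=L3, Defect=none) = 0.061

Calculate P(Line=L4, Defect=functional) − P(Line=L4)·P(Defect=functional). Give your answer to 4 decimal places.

P(Line=L4) = 0.005 + 0.024 + 0.028 + 0.025 = 0.082.
P(Defect=functional) = 0.048 + 0.067 + 0.053 + 0.028 + 0.028 = 0.224.
P(Line=L4, Defect=functional) − P(Line=L4)P(Defect=functional) = 0.028 − 0.082×0.224 = 0.0096.

0.0096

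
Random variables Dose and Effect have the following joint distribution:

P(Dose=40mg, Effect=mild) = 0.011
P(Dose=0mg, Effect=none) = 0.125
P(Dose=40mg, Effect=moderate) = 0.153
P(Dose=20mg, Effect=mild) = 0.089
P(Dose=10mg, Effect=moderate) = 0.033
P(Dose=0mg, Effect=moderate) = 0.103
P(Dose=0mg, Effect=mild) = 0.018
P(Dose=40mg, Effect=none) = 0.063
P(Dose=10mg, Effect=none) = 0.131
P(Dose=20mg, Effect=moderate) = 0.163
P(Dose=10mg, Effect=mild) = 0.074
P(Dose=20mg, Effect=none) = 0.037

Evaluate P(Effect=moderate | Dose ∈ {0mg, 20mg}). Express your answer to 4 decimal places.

0.4972

P(Dose=0mg) = 0.125 + 0.018 + 0.103 = 0.246.
P(Dose=20mg) = 0.037 + 0.089 + 0.163 = 0.289.
P(Dose ∈ {0mg, 20mg}) = 0.246 + 0.289 = 0.535; P(Effect=moderate, Dose ∈ {0mg, 20mg}) = 0.103 + 0.163 = 0.266.
P(Effect=moderate | Dose ∈ {0mg, 20mg}) = 0.266/0.535 = 0.4972.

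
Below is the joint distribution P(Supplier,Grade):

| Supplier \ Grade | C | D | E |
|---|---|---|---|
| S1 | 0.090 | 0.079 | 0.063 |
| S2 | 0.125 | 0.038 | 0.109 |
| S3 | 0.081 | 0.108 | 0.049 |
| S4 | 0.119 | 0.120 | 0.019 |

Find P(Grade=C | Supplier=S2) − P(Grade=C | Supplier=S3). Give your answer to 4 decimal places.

0.1192

P(Supplier=S2) = 0.125 + 0.038 + 0.109 = 0.272; P(Grade=C | Supplier=S2) = 0.125/0.272 = 0.45956.
P(Supplier=S3) = 0.081 + 0.108 + 0.049 = 0.238; P(Grade=C | Supplier=S3) = 0.081/0.238 = 0.34034.
Difference = 0.1192.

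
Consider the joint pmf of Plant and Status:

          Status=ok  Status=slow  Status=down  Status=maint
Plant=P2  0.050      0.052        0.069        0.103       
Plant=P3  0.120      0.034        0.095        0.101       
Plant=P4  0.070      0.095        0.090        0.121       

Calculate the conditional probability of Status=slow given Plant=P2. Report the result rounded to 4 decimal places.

0.1898

P(Plant=P2) = 0.050 + 0.052 + 0.069 + 0.103 = 0.274.
P(Status=slow | Plant=P2) = 0.052/0.274 = 0.1898.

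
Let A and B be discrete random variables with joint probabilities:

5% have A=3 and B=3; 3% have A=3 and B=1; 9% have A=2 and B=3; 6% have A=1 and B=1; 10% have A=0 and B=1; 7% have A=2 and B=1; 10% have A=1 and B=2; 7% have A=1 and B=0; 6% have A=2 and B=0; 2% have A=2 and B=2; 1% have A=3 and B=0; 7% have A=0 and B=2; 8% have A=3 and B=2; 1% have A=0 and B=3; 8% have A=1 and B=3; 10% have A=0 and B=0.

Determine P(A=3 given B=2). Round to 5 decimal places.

0.29630

P(B=2) = 0.07 + 0.10 + 0.02 + 0.08 = 0.27.
P(A=3 | B=2) = 0.08/0.27 = 0.29630.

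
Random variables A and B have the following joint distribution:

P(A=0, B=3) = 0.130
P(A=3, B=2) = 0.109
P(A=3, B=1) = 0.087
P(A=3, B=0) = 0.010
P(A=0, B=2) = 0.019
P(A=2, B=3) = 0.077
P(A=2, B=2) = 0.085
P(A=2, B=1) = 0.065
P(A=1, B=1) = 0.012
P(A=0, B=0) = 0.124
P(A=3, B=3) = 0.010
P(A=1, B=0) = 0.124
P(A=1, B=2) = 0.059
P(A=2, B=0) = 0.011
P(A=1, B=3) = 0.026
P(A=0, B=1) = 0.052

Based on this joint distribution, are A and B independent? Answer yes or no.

no

P(A=0) = 0.325 and P(B=2) = 0.272, so their product is 0.08840, but P(A=0, B=2) = 0.019. Since these differ, A and B are not independent.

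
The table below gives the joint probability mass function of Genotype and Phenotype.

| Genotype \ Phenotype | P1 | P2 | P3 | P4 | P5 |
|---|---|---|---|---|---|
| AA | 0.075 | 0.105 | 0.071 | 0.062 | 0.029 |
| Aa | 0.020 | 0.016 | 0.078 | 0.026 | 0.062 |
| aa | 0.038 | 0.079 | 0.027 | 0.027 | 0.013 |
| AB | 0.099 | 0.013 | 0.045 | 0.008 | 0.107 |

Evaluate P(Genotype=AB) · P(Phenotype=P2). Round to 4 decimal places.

P(Genotype=AB) = 0.099 + 0.013 + 0.045 + 0.008 + 0.107 = 0.272.
P(Phenotype=P2) = 0.105 + 0.016 + 0.079 + 0.013 = 0.213.
Product: 0.272 × 0.213 = 0.0579.

0.0579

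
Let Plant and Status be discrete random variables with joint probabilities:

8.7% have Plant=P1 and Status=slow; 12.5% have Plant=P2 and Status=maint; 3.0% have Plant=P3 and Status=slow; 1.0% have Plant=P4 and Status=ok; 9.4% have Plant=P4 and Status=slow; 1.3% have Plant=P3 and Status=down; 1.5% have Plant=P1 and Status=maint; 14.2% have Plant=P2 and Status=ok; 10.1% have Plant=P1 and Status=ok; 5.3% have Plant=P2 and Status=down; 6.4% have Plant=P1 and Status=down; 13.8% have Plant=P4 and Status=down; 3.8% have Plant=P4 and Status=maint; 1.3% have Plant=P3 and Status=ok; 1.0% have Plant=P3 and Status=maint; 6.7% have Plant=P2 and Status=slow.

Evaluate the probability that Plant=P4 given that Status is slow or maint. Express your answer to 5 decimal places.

0.28326

P(Status=slow) = 0.087 + 0.067 + 0.030 + 0.094 = 0.278.
P(Status=maint) = 0.015 + 0.125 + 0.010 + 0.038 = 0.188.
P(Status ∈ {slow, maint}) = 0.278 + 0.188 = 0.466; P(Plant=P4, Status ∈ {slow, maint}) = 0.094 + 0.038 = 0.132.
P(Plant=P4 | Status ∈ {slow, maint}) = 0.132/0.466 = 0.28326.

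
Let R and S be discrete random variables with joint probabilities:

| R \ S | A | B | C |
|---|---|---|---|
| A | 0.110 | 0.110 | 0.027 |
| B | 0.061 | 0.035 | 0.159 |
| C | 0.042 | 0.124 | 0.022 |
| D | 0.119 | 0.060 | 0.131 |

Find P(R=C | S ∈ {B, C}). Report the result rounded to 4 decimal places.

0.2186

P(S=B) = 0.110 + 0.035 + 0.124 + 0.060 = 0.329.
P(S=C) = 0.027 + 0.159 + 0.022 + 0.131 = 0.339.
P(S ∈ {B, C}) = 0.329 + 0.339 = 0.668; P(R=C, S ∈ {B, C}) = 0.124 + 0.022 = 0.146.
P(R=C | S ∈ {B, C}) = 0.146/0.668 = 0.2186.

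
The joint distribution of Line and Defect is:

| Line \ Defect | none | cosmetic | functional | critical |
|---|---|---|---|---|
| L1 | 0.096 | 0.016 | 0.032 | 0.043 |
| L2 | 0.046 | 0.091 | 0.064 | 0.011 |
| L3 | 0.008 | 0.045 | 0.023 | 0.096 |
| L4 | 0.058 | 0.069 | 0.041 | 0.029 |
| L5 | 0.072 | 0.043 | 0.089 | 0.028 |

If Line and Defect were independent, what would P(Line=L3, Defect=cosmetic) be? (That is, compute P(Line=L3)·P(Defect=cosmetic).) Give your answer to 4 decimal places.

P(Line=L3) = 0.008 + 0.045 + 0.023 + 0.096 = 0.172.
P(Defect=cosmetic) = 0.016 + 0.091 + 0.045 + 0.069 + 0.043 = 0.264.
Product: 0.172 × 0.264 = 0.0454.

0.0454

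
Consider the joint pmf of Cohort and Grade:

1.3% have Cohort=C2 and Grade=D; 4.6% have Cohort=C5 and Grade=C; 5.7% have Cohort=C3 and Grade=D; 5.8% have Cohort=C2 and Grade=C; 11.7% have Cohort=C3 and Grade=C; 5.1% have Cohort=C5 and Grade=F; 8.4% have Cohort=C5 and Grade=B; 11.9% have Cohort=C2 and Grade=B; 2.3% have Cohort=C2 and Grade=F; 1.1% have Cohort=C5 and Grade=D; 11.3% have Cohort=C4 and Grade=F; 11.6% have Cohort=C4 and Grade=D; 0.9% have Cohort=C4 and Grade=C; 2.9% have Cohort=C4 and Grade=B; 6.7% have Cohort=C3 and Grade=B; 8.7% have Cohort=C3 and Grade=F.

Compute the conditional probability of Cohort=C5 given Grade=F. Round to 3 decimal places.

P(Grade=F) = 0.023 + 0.087 + 0.113 + 0.051 = 0.274.
P(Cohort=C5 | Grade=F) = 0.051/0.274 = 0.186.

0.186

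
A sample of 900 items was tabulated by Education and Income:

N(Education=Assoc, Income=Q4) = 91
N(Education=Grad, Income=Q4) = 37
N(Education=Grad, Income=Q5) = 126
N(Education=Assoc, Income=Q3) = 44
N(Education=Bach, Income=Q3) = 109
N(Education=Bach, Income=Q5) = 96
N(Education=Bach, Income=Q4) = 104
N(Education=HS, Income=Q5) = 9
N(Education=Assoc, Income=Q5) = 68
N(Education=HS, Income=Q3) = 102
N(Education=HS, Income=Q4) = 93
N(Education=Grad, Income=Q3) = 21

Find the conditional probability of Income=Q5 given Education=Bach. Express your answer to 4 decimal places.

Total with Education=Bach: 109 + 104 + 96 = 309.
P(Income=Q5 | Education=Bach) = 96/309 = 0.3107.

0.3107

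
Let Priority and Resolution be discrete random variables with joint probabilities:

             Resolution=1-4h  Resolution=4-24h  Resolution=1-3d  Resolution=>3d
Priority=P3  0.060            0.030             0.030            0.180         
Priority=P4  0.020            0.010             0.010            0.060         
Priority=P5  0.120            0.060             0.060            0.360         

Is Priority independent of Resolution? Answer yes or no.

Every cell satisfies P(Priority,Resolution) = P(Priority)·P(Resolution). For instance P(Priority=P5) = 0.600, P(Resolution=1-4h) = 0.200, and 0.600×0.200 = 0.120 matches the joint entry. So Priority and Resolution are independent.

yes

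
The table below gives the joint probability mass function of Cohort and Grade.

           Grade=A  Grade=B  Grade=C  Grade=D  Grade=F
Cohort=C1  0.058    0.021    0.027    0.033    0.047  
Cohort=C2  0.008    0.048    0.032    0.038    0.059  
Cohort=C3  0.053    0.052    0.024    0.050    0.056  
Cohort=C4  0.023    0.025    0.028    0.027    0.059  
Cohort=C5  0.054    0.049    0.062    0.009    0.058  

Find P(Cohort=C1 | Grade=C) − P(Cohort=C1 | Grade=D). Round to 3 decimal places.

-0.054

P(Grade=C) = 0.027 + 0.032 + 0.024 + 0.028 + 0.062 = 0.173; P(Cohort=C1 | Grade=C) = 0.027/0.173 = 0.1561.
P(Grade=D) = 0.033 + 0.038 + 0.050 + 0.027 + 0.009 = 0.157; P(Cohort=C1 | Grade=D) = 0.033/0.157 = 0.2102.
Difference = -0.054.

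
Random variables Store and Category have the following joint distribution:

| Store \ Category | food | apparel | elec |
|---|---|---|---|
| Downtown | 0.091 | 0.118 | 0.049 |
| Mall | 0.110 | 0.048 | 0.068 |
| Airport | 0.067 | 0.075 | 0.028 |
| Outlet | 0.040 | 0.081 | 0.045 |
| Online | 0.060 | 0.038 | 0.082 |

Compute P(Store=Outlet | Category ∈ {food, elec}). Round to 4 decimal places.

0.1328

P(Category=food) = 0.091 + 0.110 + 0.067 + 0.040 + 0.060 = 0.368.
P(Category=elec) = 0.049 + 0.068 + 0.028 + 0.045 + 0.082 = 0.272.
P(Category ∈ {food, elec}) = 0.368 + 0.272 = 0.640; P(Store=Outlet, Category ∈ {food, elec}) = 0.040 + 0.045 = 0.085.
P(Store=Outlet | Category ∈ {food, elec}) = 0.085/0.640 = 0.1328.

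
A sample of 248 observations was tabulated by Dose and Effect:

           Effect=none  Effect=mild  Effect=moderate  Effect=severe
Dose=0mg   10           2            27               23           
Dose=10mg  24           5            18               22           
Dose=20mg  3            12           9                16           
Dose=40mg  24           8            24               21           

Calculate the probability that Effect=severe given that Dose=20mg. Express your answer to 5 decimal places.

Total with Dose=20mg: 3 + 12 + 9 + 16 = 40.
P(Effect=severe | Dose=20mg) = 16/40 = 0.40000.

0.40000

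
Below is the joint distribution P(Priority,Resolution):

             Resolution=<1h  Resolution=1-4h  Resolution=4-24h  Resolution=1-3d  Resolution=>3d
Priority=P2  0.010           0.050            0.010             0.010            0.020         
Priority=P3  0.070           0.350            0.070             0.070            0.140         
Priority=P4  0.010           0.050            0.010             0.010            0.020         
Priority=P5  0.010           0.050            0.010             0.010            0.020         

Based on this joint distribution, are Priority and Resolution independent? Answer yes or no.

Every cell satisfies P(Priority,Resolution) = P(Priority)·P(Resolution). For instance P(Priority=P2) = 0.100, P(Resolution=4-24h) = 0.100, and 0.100×0.100 = 0.010 matches the joint entry. So Priority and Resolution are independent.

yes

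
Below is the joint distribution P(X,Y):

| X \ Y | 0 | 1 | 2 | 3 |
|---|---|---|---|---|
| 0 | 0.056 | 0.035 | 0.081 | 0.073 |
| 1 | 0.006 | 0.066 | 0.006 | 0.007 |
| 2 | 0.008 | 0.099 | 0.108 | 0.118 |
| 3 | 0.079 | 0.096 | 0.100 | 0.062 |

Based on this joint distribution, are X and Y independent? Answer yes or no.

P(X=2) = 0.333 and P(Y=0) = 0.149, so their product is 0.04962, but P(X=2, Y=0) = 0.008. Since these differ, X and Y are not independent.

no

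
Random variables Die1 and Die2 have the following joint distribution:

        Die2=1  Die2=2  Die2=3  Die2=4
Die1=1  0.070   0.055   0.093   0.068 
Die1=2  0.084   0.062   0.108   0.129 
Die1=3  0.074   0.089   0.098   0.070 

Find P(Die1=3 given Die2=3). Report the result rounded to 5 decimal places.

P(Die2=3) = 0.093 + 0.108 + 0.098 = 0.299.
P(Die1=3 | Die2=3) = 0.098/0.299 = 0.32776.

0.32776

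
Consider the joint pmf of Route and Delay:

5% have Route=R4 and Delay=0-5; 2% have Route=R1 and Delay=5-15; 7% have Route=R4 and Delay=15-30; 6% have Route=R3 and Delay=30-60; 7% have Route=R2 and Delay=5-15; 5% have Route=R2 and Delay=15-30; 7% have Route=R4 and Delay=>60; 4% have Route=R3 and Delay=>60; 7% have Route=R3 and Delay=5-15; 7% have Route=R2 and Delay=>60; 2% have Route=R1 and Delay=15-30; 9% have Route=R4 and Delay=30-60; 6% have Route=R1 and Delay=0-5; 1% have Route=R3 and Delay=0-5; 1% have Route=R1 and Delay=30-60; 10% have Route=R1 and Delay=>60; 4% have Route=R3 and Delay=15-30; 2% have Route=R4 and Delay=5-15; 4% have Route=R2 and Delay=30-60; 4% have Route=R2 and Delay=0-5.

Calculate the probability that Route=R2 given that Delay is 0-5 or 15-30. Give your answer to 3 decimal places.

0.265

P(Delay=0-5) = 0.06 + 0.04 + 0.01 + 0.05 = 0.16.
P(Delay=15-30) = 0.02 + 0.05 + 0.04 + 0.07 = 0.18.
P(Delay ∈ {0-5, 15-30}) = 0.16 + 0.18 = 0.34; P(Route=R2, Delay ∈ {0-5, 15-30}) = 0.04 + 0.05 = 0.09.
P(Route=R2 | Delay ∈ {0-5, 15-30}) = 0.09/0.34 = 0.265.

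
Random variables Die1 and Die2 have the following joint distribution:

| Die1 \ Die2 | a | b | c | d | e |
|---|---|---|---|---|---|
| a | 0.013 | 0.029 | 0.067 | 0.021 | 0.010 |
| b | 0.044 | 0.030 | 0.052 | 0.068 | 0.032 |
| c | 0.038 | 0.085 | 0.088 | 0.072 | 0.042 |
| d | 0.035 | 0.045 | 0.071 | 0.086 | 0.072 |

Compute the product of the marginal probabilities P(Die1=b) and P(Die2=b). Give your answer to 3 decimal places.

P(Die1=b) = 0.044 + 0.030 + 0.052 + 0.068 + 0.032 = 0.226.
P(Die2=b) = 0.029 + 0.030 + 0.085 + 0.045 = 0.189.
Product: 0.226 × 0.189 = 0.043.

0.043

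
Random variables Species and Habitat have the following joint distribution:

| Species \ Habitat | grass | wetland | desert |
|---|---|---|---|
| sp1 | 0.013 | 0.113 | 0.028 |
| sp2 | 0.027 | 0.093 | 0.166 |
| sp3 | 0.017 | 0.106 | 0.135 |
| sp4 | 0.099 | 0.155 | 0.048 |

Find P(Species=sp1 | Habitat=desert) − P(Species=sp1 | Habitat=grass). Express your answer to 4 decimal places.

P(Habitat=desert) = 0.028 + 0.166 + 0.135 + 0.048 = 0.377; P(Species=sp1 | Habitat=desert) = 0.028/0.377 = 0.07427.
P(Habitat=grass) = 0.013 + 0.027 + 0.017 + 0.099 = 0.156; P(Species=sp1 | Habitat=grass) = 0.013/0.156 = 0.08333.
Difference = -0.0091.

-0.0091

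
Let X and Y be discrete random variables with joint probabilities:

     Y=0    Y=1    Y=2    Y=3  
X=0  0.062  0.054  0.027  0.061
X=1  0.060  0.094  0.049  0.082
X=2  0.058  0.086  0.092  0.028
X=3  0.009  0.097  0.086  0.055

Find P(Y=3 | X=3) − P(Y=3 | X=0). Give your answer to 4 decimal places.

P(X=3) = 0.009 + 0.097 + 0.086 + 0.055 = 0.247; P(Y=3 | X=3) = 0.055/0.247 = 0.22267.
P(X=0) = 0.062 + 0.054 + 0.027 + 0.061 = 0.204; P(Y=3 | X=0) = 0.061/0.204 = 0.29902.
Difference = -0.0763.

-0.0763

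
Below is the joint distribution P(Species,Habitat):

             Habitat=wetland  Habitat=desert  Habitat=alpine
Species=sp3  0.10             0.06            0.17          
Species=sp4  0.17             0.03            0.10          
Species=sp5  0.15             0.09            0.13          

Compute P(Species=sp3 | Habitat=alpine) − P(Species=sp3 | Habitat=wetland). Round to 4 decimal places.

0.1869

P(Habitat=alpine) = 0.17 + 0.10 + 0.13 = 0.40; P(Species=sp3 | Habitat=alpine) = 0.17/0.40 = 0.42500.
P(Habitat=wetland) = 0.10 + 0.17 + 0.15 = 0.42; P(Species=sp3 | Habitat=wetland) = 0.10/0.42 = 0.23810.
Difference = 0.1869.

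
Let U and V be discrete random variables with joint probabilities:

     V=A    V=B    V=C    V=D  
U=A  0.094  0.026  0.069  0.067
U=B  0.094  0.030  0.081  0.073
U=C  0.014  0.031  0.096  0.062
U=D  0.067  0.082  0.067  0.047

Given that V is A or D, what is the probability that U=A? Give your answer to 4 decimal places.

P(V=A) = 0.094 + 0.094 + 0.014 + 0.067 = 0.269.
P(V=D) = 0.067 + 0.073 + 0.062 + 0.047 = 0.249.
P(V ∈ {A, D}) = 0.269 + 0.249 = 0.518; P(U=A, V ∈ {A, D}) = 0.094 + 0.067 = 0.161.
P(U=A | V ∈ {A, D}) = 0.161/0.518 = 0.3108.

0.3108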